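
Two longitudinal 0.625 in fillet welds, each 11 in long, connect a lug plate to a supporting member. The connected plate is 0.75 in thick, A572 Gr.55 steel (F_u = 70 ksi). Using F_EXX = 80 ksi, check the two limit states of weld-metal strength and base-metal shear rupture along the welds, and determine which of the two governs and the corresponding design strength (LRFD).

t_e = 0.707 × 0.625 = 0.4419 in; L = 22 in.
Weld metal: φR_n = 0.75 × 0.6 × 80 × 0.4419 × 22 = 350 kip.
Base metal (shear rupture): φR_n = 0.75 × 0.6 × 70 × 0.75 × 22 = 519.8 kip.
Governing: weld metal.

φR_n ≈ 350 kip (weld metal governs)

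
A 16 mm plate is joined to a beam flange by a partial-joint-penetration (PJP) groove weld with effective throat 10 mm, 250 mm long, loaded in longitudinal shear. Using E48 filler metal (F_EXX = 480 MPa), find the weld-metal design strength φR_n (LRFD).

Effective throat (given) t_e = 10 mm.
A_we = 10 × 250 = 2500 mm².
F_nw = 0.6 F_EXX = 288 MPa.
φR_n = 0.75 × 288 × 2500 × 10⁻³ = 540 kN.

φR_n ≈ 540 kN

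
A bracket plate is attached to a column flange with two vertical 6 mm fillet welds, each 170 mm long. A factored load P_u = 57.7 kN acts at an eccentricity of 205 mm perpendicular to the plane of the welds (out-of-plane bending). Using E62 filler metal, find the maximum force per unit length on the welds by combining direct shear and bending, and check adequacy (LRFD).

f_max ≈ 1240 N/mm; NOT adequate

E62XX → F_EXX = 620 MPa.
L_w = 2 × 170 = 340 mm; section modulus (unit throat) S = 2 × L²/6 = 9633 mm².
Direct shear f_v = P/L_w = 57.7×10³/340 = 169.7 N/mm.
Moment M = P × e = 57.7×10³ × 205 = 11828000 N·mm; bending f_b = M/S = 1228 N/mm.
f_max = √(f_v² + f_b²) = √(169.7² + 1228²) = 1240 N/mm.
φr_n = 0.75 × 0.6 × 620 × (0.707 × 6) = 1184 N/mm → NOT adequate.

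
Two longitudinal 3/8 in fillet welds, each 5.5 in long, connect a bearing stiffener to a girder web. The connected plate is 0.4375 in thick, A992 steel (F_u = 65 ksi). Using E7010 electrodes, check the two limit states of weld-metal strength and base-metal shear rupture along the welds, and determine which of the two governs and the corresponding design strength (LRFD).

φR_n ≈ 91.9 kips (weld metal governs)

E70XX → F_EXX = 70 ksi.
t_e = 0.707 × 0.375 = 0.2651 in; L = 11 in.
Weld metal: φR_n = 0.75 × 0.6 × 70 × 0.2651 × 11 = 91.87 kips.
Base metal (shear rupture): φR_n = 0.75 × 0.6 × 65 × 0.4375 × 11 = 140.8 kips.
Governing: weld metal.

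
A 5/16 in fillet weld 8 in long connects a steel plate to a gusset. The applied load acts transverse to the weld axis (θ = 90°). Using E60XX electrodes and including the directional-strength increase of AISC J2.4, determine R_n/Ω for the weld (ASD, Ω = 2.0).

R_n/Ω ≈ 47.7 kips

E60XX → F_EXX = 60 ksi.
t_e = 0.707 × 0.3125 = 0.2209 in; A_we = 0.2209 × 8 = 1.767 in².
Directional factor: 1.0 + 0.5 sin^1.5(90°) = 1.5.
F_nw = 0.6 × 60 × 1.5 = 54 ksi.
R_n/Ω = (54 × 1.767) / 2.0 = 47.72 kips.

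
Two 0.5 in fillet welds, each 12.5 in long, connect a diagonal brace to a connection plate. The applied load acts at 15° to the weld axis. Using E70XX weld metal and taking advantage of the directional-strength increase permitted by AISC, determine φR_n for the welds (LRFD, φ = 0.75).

φR_n ≈ 297 kip

E70XX → F_EXX = 70 ksi.
t_e = 0.707 × 0.5 = 0.3535 in; A_we = 0.3535 × 25 = 8.838 in².
Directional factor: 1.0 + 0.5 sin^1.5(15°) = 1.066.
F_nw = 0.6 × 70 × 1.066 = 44.77 ksi.
φR_n = 0.75 × 44.77 × 8.838 = 296.7 kip.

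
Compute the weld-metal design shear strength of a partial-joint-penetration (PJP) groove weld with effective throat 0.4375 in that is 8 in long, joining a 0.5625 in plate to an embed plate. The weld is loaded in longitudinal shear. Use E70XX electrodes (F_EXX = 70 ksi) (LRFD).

φR_n ≈ 110 kip

Effective throat (given) t_e = 0.4375 in.
A_we = 0.4375 × 8 = 3.5 in².
F_nw = 0.6 F_EXX = 42 ksi.
φR_n = 0.75 × 42 × 3.5 = 110.2 kip.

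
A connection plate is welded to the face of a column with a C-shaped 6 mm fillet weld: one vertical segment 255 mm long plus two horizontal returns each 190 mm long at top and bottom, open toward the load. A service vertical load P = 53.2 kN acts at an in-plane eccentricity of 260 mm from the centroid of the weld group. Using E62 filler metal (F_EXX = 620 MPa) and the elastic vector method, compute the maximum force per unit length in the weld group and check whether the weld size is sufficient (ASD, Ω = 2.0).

Total weld length L_w = 635 mm. Treat welds as unit-width lines.
Centroid: x̄ = 2×190×95 / 635 = 56.85 mm from the vertical weld.
Polar moment about centroid: J = I_x + I_y = [255³/12 + 2×190×127.5²] + [255×56.85² + 2(190³/12 + 190×38.15²)] = 10080000 mm³.
Direct shear f_v = P/L_w = 53.2×10³ / 635 = 83.78 N/mm (vertical).
Torsion M = P·e = 53.2×10³ × 260 = 13832000 N·mm.
Critical point at (x, y) = (133.1, 127.5) from centroid. f_tx = M·y/J = 175 N/mm; f_ty = M·x/J = 182.7 N/mm.
Resultant f_max = √[f_tx² + (f_v + f_ty)²] = √[175² + (83.78 + 182.7)²] = 318.8 N/mm.
Capacity per unit length: r_n/Ω = (1/2.0) × 0.6 × 620 × (0.707 × 6) = 789 N/mm.
318.8 ≤ 789 → adequate.

f_max ≈ 319 N/mm; adequate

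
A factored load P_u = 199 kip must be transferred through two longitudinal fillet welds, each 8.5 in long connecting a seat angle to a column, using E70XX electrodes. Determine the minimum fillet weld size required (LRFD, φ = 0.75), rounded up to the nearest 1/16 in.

E70XX → F_EXX = 70 ksi.
Total weld length L = 17 in.
Required throat t_e = P_u / (φ × 0.6 F_EXX × L) = 199 / (0.75 × 0.6 × 70 × 17) = 0.3716 in.
Required leg w = t_e / 0.707 = 0.5256 in → use 9/16 in.

w = 9/16 in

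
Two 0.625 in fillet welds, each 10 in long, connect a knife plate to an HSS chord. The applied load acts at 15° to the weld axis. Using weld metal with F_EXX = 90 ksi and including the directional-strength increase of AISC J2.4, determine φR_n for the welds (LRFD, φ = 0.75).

φR_n ≈ 381 kips

t_e = 0.707 × 0.625 = 0.4419 in; A_we = 0.4419 × 20 = 8.837 in².
Directional factor: 1.0 + 0.5 sin^1.5(15°) = 1.066.
F_nw = 0.6 × 90 × 1.066 = 57.56 ksi.
φR_n = 0.75 × 57.56 × 8.837 = 381.5 kips.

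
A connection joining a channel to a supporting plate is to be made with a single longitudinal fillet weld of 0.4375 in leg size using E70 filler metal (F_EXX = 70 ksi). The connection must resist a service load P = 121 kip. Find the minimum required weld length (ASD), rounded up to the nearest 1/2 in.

L = 19 in

Throat t_e = 0.707 × 0.4375 = 0.3093 in.
r_n/Ω = (0.6 × 70 × 0.3093) / 2.0 = 6.496 kip/in.
L_req = P / (r_n/Ω) = 121 / 6.496 = 18.63 in total.
Round up → use L = 19 in.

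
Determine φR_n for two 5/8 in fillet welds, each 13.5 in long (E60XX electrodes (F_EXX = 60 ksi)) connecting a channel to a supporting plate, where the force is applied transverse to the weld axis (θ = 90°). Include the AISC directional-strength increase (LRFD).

φR_n ≈ 483 kip

t_e = 0.707 × 0.625 = 0.4419 in; A_we = 0.4419 × 27 = 11.93 in².
Directional factor: 1.0 + 0.5 sin^1.5(90°) = 1.5.
F_nw = 0.6 × 60 × 1.5 = 54 ksi.
φR_n = 0.75 × 54 × 11.93 = 483.2 kip.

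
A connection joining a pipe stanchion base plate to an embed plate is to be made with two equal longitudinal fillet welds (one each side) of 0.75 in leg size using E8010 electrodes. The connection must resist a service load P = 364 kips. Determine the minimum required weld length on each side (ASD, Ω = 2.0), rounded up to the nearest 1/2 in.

E80XX → F_EXX = 80 ksi.
Throat t_e = 0.707 × 0.75 = 0.5302 in.
r_n/Ω = (0.6 × 80 × 0.5302) / 2.0 = 12.73 kip/in.
L_req = P / (r_n/Ω) = 364 / 12.73 = 28.6 in total.
Per side: 28.6 / 2 = 14.3 in.
Round up → use L = 14.5 in on each side.

L = 14.5 in on each side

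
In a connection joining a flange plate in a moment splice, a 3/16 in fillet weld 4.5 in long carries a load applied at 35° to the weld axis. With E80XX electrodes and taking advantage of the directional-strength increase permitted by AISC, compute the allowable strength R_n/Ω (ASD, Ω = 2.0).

E80XX → F_EXX = 80 ksi.
t_e = 0.707 × 0.1875 = 0.1326 in; A_we = 0.1326 × 4.5 = 0.5965 in².
Directional factor: 1.0 + 0.5 sin^1.5(35°) = 1.217.
F_nw = 0.6 × 80 × 1.217 = 58.43 ksi.
R_n/Ω = (58.43 × 0.5965) / 2.0 = 17.43 kips.

R_n/Ω ≈ 17.4 kips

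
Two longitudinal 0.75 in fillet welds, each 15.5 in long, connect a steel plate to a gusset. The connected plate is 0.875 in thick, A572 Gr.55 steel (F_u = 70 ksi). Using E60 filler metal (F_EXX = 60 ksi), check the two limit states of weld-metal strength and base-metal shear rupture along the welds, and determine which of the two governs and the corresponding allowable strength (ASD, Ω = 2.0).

t_e = 0.707 × 0.75 = 0.5302 in; L = 31 in.
Weld metal: R_n/Ω = (1/2.0) × 0.6 × 60 × 0.5302 × 31 = 295.9 kip.
Base metal (shear rupture): R_n/Ω = (1/2.0) × 0.6 × 70 × 0.875 × 31 = 569.6 kip.
Governing: weld metal.

R_n/Ω ≈ 296 kip (weld metal governs)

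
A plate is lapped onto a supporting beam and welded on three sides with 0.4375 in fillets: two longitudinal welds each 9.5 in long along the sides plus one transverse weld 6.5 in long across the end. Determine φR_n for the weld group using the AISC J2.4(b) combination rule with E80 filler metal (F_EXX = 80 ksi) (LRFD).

t_e = 0.707 × 0.4375 = 0.3093 in.
R_nwl = 0.6 × 80 × 0.3093 × 19 = 282.1 kips (longitudinal, 2 welds).
R_nwt = 0.6 × 80 × 0.3093 × 6.5 = 96.51 kips (transverse, base value).
(i) R_nwl + R_nwt = 378.6 kips; (ii) 0.85 R_nwl + 1.5 R_nwt = 384.5 kips.
R_n = max = 384.5 kips [governs: (ii)]; φR_n = 288.4 kips.

φR_n ≈ 288 kips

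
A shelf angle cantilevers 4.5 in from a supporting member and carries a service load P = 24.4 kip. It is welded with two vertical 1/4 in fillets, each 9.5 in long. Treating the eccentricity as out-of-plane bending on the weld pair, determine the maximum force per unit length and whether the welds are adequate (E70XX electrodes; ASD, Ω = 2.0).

E70XX → F_EXX = 70 ksi.
L_w = 2 × 9.5 = 19 in; section modulus (unit throat) S = 2 × L²/6 = 30.08 in².
Direct shear f_v = P/L_w = 24.4/19 = 1.284 kip/in.
Moment M = P × e = 24.4 × 4.5 = 109.8 kip·in; bending f_b = M/S = 3.65 kip/in.
f_max = √(f_v² + f_b²) = √(1.284² + 3.65²) = 3.869 kip/in.
r_n/Ω = (1/2.0) × 0.6 × 70 × (0.707 × 0.25) = 3.712 kip/in → NOT adequate.

f_max ≈ 3.87 kip/in; NOT adequate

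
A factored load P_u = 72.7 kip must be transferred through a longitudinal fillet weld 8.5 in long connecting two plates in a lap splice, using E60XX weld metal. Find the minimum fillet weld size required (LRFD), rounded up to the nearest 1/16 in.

E60XX → F_EXX = 60 ksi.
Total weld length L = 8.5 in.
Required throat t_e = P_u / (φ × 0.6 F_EXX × L) = 72.7 / (0.75 × 0.6 × 60 × 8.5) = 0.3168 in.
Required leg w = t_e / 0.707 = 0.4481 in → use 1/2 in.

w = 1/2 in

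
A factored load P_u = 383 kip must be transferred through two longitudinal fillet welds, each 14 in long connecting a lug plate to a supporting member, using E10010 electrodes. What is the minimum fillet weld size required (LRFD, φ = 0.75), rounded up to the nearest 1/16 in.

E100XX → F_EXX = 100 ksi.
Total weld length L = 28 in.
Required throat t_e = P_u / (φ × 0.6 F_EXX × L) = 383 / (0.75 × 0.6 × 100 × 28) = 0.304 in.
Required leg w = t_e / 0.707 = 0.4299 in → use 7/16 in.

w = 7/16 in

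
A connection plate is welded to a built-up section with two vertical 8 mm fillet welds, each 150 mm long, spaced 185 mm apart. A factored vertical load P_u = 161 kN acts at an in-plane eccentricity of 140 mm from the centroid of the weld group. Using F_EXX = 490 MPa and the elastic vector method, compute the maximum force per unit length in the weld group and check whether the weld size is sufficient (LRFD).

f_max ≈ 1320 N/mm; NOT adequate

Total weld length L_w = 300 mm. Treat welds as unit-width lines.
Polar moment about centroid: J = 2[d³/12 + d(b/2)²] = 2[150³/12 + 150×92.5²] = 3129000 mm³.
Direct shear f_v = P/L_w = 161×10³ / 300 = 536.7 N/mm (vertical).
Torsion M = P·e = 161×10³ × 140 = 22540000 N·mm.
Critical point at (x, y) = (92.5, 75) from centroid. f_tx = M·y/J = 540.2 N/mm; f_ty = M·x/J = 666.3 N/mm.
Resultant f_max = √[f_tx² + (f_v + f_ty)²] = √[540.2² + (536.7 + 666.3)²] = 1319 N/mm.
Capacity per unit length: φr_n = 0.75 × 0.6 × 490 × (0.707 × 8) = 1247 N/mm.
1319 > 1247 → NOT adequate.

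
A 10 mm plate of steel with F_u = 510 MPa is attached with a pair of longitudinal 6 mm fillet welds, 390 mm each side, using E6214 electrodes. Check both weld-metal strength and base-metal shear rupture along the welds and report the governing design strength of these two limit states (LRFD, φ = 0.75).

E62XX → F_EXX = 620 MPa.
t_e = 0.707 × 6 = 4.242 mm; L = 780 mm.
Weld metal: φR_n = 0.75 × 0.6 × 620 × 4.242 × 780 × 10⁻³ = 923.1 kN.
Base metal (shear rupture): φR_n = 0.75 × 0.6 × 510 × 10 × 780 × 10⁻³ = 1790 kN.
Governing: weld metal.

φR_n ≈ 923 kN (weld metal governs)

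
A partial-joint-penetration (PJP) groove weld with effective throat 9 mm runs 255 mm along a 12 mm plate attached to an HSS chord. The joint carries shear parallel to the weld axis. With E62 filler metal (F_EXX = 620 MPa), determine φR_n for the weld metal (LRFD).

φR_n ≈ 640 kN

Effective throat (given) t_e = 9 mm.
A_we = 9 × 255 = 2295 mm².
F_nw = 0.6 F_EXX = 372 MPa.
φR_n = 0.75 × 372 × 2295 × 10⁻³ = 640.3 kN.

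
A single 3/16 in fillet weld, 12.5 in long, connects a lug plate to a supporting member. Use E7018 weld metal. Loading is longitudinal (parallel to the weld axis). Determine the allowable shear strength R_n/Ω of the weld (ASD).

E70XX → F_EXX = 70 ksi.
Effective throat t_e = 0.707 × 0.1875 = 0.1326 in.
Total length L = 12.5 in; A_we = 0.1326 × 12.5 = 1.657 in².
F_nw = 0.6 F_EXX = 0.6 × 70 = 42 ksi.
R_n = 42 × 1.657 = 69.6 kip; R_n/Ω = 69.6/2.0 = 34.8 kip.

R_n/Ω ≈ 34.8 kip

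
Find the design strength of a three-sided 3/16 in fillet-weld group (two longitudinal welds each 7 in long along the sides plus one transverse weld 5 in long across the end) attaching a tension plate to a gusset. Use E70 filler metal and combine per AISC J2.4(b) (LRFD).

φR_n ≈ 81 kip

E70XX → F_EXX = 70 ksi.
t_e = 0.707 × 0.1875 = 0.1326 in.
R_nwl = 0.6 × 70 × 0.1326 × 14 = 77.95 kip (longitudinal, 2 welds).
R_nwt = 0.6 × 70 × 0.1326 × 5 = 27.84 kip (transverse, base value).
(i) R_nwl + R_nwt = 105.8 kip; (ii) 0.85 R_nwl + 1.5 R_nwt = 108 kip.
R_n = max = 108 kip [governs: (ii)]; φR_n = 81.01 kip.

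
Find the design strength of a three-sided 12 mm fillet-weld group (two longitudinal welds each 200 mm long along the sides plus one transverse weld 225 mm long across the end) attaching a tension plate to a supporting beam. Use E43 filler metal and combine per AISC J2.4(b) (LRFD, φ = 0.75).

E43XX → F_EXX = 430 MPa.
t_e = 0.707 × 12 = 8.484 mm.
R_nwl = 0.6 × 430 × 8.484 × 400 × 10⁻³ = 875.5 kN (longitudinal, 2 welds).
R_nwt = 0.6 × 430 × 8.484 × 225 × 10⁻³ = 492.5 kN (transverse, base value).
(i) R_nwl + R_nwt = 1368 kN; (ii) 0.85 R_nwl + 1.5 R_nwt = 1483 kN.
R_n = max = 1483 kN [governs: (ii)]; φR_n = 1112 kN.

φR_n ≈ 1110 kN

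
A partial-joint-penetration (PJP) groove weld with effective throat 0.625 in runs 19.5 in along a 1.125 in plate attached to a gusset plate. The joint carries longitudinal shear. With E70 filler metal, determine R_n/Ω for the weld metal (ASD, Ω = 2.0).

R_n/Ω ≈ 256 kips

E70XX → F_EXX = 70 ksi.
Effective throat (given) t_e = 0.625 in.
A_we = 0.625 × 19.5 = 12.19 in².
F_nw = 0.6 F_EXX = 42 ksi.
R_n/Ω = (42 × 12.19) / 2.0 = 255.9 kips.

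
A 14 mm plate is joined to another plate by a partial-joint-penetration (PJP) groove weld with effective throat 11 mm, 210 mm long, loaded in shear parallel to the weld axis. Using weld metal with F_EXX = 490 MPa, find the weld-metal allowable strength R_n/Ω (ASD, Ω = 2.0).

R_n/Ω ≈ 340 kN

Effective throat (given) t_e = 11 mm.
A_we = 11 × 210 = 2310 mm².
F_nw = 0.6 F_EXX = 294 MPa.
R_n/Ω = (294 × 2310) / 2.0 × 10⁻³ = 339.6 kN.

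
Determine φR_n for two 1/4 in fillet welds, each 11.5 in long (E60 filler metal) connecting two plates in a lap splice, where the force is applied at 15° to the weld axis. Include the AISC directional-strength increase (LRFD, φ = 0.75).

E60XX → F_EXX = 60 ksi.
t_e = 0.707 × 0.25 = 0.1767 in; A_we = 0.1767 × 23 = 4.065 in².
Directional factor: 1.0 + 0.5 sin^1.5(15°) = 1.066.
F_nw = 0.6 × 60 × 1.066 = 38.37 ksi.
φR_n = 0.75 × 38.37 × 4.065 = 117 kip.

φR_n ≈ 117 kip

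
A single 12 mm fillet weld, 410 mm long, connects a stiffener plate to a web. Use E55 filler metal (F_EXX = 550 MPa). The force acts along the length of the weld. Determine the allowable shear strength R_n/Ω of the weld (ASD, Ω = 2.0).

R_n/Ω ≈ 574 kN

Effective throat t_e = 0.707 × 12 = 8.484 mm.
Total length L = 410 mm; A_we = 8.484 × 410 = 3478 mm².
F_nw = 0.6 F_EXX = 0.6 × 550 = 330 MPa.
R_n = 330 × 3478 × 10⁻³ = 1148 kN; R_n/Ω = 1148/2.0 = 573.9 kN.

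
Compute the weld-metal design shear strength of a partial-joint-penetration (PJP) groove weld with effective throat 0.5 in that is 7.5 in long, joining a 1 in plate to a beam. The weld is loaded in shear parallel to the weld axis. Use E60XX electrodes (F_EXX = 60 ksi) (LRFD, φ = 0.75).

Effective throat (given) t_e = 0.5 in.
A_we = 0.5 × 7.5 = 3.75 in².
F_nw = 0.6 F_EXX = 36 ksi.
φR_n = 0.75 × 36 × 3.75 = 101.2 kips.

φR_n ≈ 101 kips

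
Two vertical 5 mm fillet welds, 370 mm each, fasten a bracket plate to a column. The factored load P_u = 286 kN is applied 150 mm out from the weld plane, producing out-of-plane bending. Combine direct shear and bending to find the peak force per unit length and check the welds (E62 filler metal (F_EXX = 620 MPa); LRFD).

L_w = 2 × 370 = 740 mm; section modulus (unit throat) S = 2 × L²/6 = 45630 mm².
Direct shear f_v = P/L_w = 286×10³/740 = 386.5 N/mm.
Moment M = P × e = 286×10³ × 150 = 42900000 N·mm; bending f_b = M/S = 940.1 N/mm.
f_max = √(f_v² + f_b²) = √(386.5² + 940.1²) = 1016 N/mm.
φr_n = 0.75 × 0.6 × 620 × (0.707 × 5) = 986.3 N/mm → NOT adequate.

f_max ≈ 1020 N/mm; NOT adequate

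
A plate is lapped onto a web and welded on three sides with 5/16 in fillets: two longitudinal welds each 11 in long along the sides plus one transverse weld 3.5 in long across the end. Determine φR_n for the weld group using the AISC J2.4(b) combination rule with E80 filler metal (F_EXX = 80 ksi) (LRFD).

φR_n ≈ 203 kip

t_e = 0.707 × 0.3125 = 0.2209 in.
R_nwl = 0.6 × 80 × 0.2209 × 22 = 233.3 kip (longitudinal, 2 welds).
R_nwt = 0.6 × 80 × 0.2209 × 3.5 = 37.12 kip (transverse, base value).
(i) R_nwl + R_nwt = 270.4 kip; (ii) 0.85 R_nwl + 1.5 R_nwt = 254 kip.
R_n = max = 270.4 kip [governs: (i)]; φR_n = 202.8 kip.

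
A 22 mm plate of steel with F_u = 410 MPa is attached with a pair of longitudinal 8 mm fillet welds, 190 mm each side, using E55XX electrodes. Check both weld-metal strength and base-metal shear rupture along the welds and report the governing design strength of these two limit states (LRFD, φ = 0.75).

φR_n ≈ 532 kN (weld metal governs)

E55XX → F_EXX = 550 MPa.
t_e = 0.707 × 8 = 5.656 mm; L = 380 mm.
Weld metal: φR_n = 0.75 × 0.6 × 550 × 5.656 × 380 × 10⁻³ = 531.9 kN.
Base metal (shear rupture): φR_n = 0.75 × 0.6 × 410 × 22 × 380 × 10⁻³ = 1542 kN.
Governing: weld metal.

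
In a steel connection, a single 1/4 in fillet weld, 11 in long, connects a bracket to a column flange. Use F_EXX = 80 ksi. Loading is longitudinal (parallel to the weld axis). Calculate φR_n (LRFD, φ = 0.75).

Effective throat t_e = 0.707 × 0.25 = 0.1767 in.
Total length L = 11 in; A_we = 0.1767 × 11 = 1.944 in².
F_nw = 0.6 F_EXX = 0.6 × 80 = 48 ksi.
φR_n = 0.75 × 48 × 1.944 = 69.99 kip.

φR_n ≈ 70 kip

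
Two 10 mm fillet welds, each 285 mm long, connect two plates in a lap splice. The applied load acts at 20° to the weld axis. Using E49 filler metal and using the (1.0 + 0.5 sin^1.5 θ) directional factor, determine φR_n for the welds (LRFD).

E49XX → F_EXX = 490 MPa.
t_e = 0.707 × 10 = 7.07 mm; A_we = 7.07 × 570 = 4030 mm².
Directional factor: 1.0 + 0.5 sin^1.5(20°) = 1.1.
F_nw = 0.6 × 490 × 1.1 = 323.4 MPa.
φR_n = 0.75 × 323.4 × 4030 × 10⁻³ = 977.5 kN.

φR_n ≈ 977 kN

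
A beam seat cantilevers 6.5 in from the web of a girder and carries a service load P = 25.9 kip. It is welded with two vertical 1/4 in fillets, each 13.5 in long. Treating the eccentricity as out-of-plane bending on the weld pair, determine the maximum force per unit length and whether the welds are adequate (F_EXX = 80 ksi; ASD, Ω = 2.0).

f_max ≈ 2.93 kip/in; adequate

L_w = 2 × 13.5 = 27 in; section modulus (unit throat) S = 2 × L²/6 = 60.75 in².
Direct shear f_v = P/L_w = 25.9/27 = 0.9593 kip/in.
Moment M = P × e = 25.9 × 6.5 = 168.35 kip·in; bending f_b = M/S = 2.771 kip/in.
f_max = √(f_v² + f_b²) = √(0.9593² + 2.771²) = 2.933 kip/in.
r_n/Ω = (1/2.0) × 0.6 × 80 × (0.707 × 0.25) = 4.242 kip/in → adequate.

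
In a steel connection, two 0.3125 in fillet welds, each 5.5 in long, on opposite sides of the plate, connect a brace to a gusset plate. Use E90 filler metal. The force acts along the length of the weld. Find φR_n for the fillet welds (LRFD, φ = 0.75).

E90XX → F_EXX = 90 ksi.
Effective throat t_e = 0.707 × 0.3125 = 0.2209 in.
Total length L = 11 in; A_we = 0.2209 × 11 = 2.43 in².
F_nw = 0.6 F_EXX = 0.6 × 90 = 54 ksi.
φR_n = 0.75 × 54 × 2.43 = 98.43 kips.

φR_n ≈ 98.4 kips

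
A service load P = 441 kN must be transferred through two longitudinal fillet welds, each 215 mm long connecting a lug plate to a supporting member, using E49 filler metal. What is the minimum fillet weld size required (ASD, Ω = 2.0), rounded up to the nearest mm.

E49XX → F_EXX = 490 MPa.
Total weld length L = 430 mm.
Required throat t_e = P × Ω / (0.6 F_EXX × L) = 441 × 2.0 / (0.6 × 490 × 430 × 10⁻³) = 6.977 mm.
Required leg w = t_e / 0.707 = 9.868 mm → use 10 mm.

w = 10 mm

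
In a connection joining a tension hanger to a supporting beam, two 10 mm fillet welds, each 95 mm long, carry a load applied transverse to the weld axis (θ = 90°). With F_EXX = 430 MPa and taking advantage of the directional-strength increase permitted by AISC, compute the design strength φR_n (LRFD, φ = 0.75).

t_e = 0.707 × 10 = 7.07 mm; A_we = 7.07 × 190 = 1343 mm².
Directional factor: 1.0 + 0.5 sin^1.5(90°) = 1.5.
F_nw = 0.6 × 430 × 1.5 = 387 MPa.
φR_n = 0.75 × 387 × 1343 × 10⁻³ = 389.9 kN.

φR_n ≈ 390 kN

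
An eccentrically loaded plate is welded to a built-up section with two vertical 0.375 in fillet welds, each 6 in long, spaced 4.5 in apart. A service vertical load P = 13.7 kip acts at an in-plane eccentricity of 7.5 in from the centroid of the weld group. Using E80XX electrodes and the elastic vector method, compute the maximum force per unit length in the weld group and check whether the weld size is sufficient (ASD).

E80XX → F_EXX = 80 ksi.
Total weld length L_w = 12 in. Treat welds as unit-width lines.
Polar moment about centroid: J = 2[d³/12 + d(b/2)²] = 2[6³/12 + 6×2.25²] = 96.75 in³.
Direct shear f_v = P/L_w = 13.7 / 12 = 1.142 kip/in (vertical).
Torsion M = P·e = 13.7 × 7.5 = 102.75 kip·in.
Critical point at (x, y) = (2.25, 3) from centroid. f_tx = M·y/J = 3.186 kip/in; f_ty = M·x/J = 2.39 kip/in.
Resultant f_max = √[f_tx² + (f_v + f_ty)²] = √[3.186² + (1.142 + 2.39)²] = 4.756 kip/in.
Capacity per unit length: r_n/Ω = (1/2.0) × 0.6 × 80 × (0.707 × 0.375) = 6.363 kip/in.
4.756 ≤ 6.363 → adequate.

f_max ≈ 4.76 kip/in; adequate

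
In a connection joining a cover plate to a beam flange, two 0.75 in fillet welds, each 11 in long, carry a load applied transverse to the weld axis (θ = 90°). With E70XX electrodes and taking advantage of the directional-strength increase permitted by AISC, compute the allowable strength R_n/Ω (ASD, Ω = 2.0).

R_n/Ω ≈ 367 kip

E70XX → F_EXX = 70 ksi.
t_e = 0.707 × 0.75 = 0.5302 in; A_we = 0.5302 × 22 = 11.67 in².
Directional factor: 1.0 + 0.5 sin^1.5(90°) = 1.5.
F_nw = 0.6 × 70 × 1.5 = 63 ksi.
R_n/Ω = (63 × 11.67) / 2.0 = 367.5 kip.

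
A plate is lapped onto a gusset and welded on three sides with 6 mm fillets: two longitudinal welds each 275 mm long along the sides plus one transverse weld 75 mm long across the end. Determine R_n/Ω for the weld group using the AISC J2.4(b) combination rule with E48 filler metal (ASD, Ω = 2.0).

R_n/Ω ≈ 382 kN

E48XX → F_EXX = 480 MPa.
t_e = 0.707 × 6 = 4.242 mm.
R_nwl = 0.6 × 480 × 4.242 × 550 × 10⁻³ = 671.9 kN (longitudinal, 2 welds).
R_nwt = 0.6 × 480 × 4.242 × 75 × 10⁻³ = 91.63 kN (transverse, base value).
(i) R_nwl + R_nwt = 763.6 kN; (ii) 0.85 R_nwl + 1.5 R_nwt = 708.6 kN.
R_n = max = 763.6 kN [governs: (i)]; R_n/Ω = 381.8 kN.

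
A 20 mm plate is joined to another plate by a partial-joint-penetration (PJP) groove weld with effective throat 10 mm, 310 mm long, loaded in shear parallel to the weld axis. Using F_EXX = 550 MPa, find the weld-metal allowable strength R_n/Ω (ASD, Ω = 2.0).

R_n/Ω ≈ 512 kN

Effective throat (given) t_e = 10 mm.
A_we = 10 × 310 = 3100 mm².
F_nw = 0.6 F_EXX = 330 MPa.
R_n/Ω = (330 × 3100) / 2.0 × 10⁻³ = 511.5 kN.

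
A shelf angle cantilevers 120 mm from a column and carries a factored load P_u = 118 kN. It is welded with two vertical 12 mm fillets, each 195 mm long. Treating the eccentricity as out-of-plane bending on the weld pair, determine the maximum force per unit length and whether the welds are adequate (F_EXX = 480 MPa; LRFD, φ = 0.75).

f_max ≈ 1160 N/mm; adequate

L_w = 2 × 195 = 390 mm; section modulus (unit throat) S = 2 × L²/6 = 12680 mm².
Direct shear f_v = P/L_w = 118×10³/390 = 302.6 N/mm.
Moment M = P × e = 118×10³ × 120 = 14160000 N·mm; bending f_b = M/S = 1117 N/mm.
f_max = √(f_v² + f_b²) = √(302.6² + 1117²) = 1157 N/mm.
φr_n = 0.75 × 0.6 × 480 × (0.707 × 12) = 1833 N/mm → adequate.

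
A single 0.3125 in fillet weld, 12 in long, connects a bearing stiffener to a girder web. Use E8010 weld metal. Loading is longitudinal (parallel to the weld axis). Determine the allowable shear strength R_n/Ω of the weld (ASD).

R_n/Ω ≈ 63.6 kip

E80XX → F_EXX = 80 ksi.
Effective throat t_e = 0.707 × 0.3125 = 0.2209 in.
Total length L = 12 in; A_we = 0.2209 × 12 = 2.651 in².
F_nw = 0.6 F_EXX = 0.6 × 80 = 48 ksi.
R_n = 48 × 2.651 = 127.3 kip; R_n/Ω = 127.3/2.0 = 63.63 kip.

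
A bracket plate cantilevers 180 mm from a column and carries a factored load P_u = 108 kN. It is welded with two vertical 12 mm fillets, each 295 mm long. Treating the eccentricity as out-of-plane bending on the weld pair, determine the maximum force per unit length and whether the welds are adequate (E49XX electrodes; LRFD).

E49XX → F_EXX = 490 MPa.
L_w = 2 × 295 = 590 mm; section modulus (unit throat) S = 2 × L²/6 = 29010 mm².
Direct shear f_v = P/L_w = 108×10³/590 = 183.1 N/mm.
Moment M = P × e = 108×10³ × 180 = 19440000 N·mm; bending f_b = M/S = 670.2 N/mm.
f_max = √(f_v² + f_b²) = √(183.1² + 670.2²) = 694.7 N/mm.
φr_n = 0.75 × 0.6 × 490 × (0.707 × 12) = 1871 N/mm → adequate.

f_max ≈ 695 N/mm; adequate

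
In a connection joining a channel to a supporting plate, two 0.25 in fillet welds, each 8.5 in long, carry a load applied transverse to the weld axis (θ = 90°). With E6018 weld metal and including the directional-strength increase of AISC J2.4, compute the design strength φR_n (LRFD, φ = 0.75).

E60XX → F_EXX = 60 ksi.
t_e = 0.707 × 0.25 = 0.1767 in; A_we = 0.1767 × 17 = 3.005 in².
Directional factor: 1.0 + 0.5 sin^1.5(90°) = 1.5.
F_nw = 0.6 × 60 × 1.5 = 54 ksi.
φR_n = 0.75 × 54 × 3.005 = 121.7 kip.

φR_n ≈ 122 kip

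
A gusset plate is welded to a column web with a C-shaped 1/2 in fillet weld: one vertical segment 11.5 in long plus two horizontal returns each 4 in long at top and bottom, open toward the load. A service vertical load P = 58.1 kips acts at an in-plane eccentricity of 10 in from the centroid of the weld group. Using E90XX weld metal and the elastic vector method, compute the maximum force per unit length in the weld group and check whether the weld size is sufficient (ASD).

f_max ≈ 10.8 kip/in; NOT adequate

E90XX → F_EXX = 90 ksi.
Total weld length L_w = 19.5 in. Treat welds as unit-width lines.
Centroid: x̄ = 2×4×2 / 19.5 = 0.8205 in from the vertical weld.
Polar moment about centroid: J = I_x + I_y = [11.5³/12 + 2×4×5.75²] + [11.5×0.8205² + 2(4³/12 + 4×1.179²)] = 420.8 in³.
Direct shear f_v = P/L_w = 58.1 / 19.5 = 2.979 kip/in (vertical).
Torsion M = P·e = 58.1 × 10 = 581 kip·in.
Critical point at (x, y) = (3.179, 5.75) from centroid. f_tx = M·y/J = 7.939 kip/in; f_ty = M·x/J = 4.39 kip/in.
Resultant f_max = √[f_tx² + (f_v + f_ty)²] = √[7.939² + (2.979 + 4.39)²] = 10.83 kip/in.
Capacity per unit length: r_n/Ω = (1/2.0) × 0.6 × 90 × (0.707 × 0.5) = 9.544 kip/in.
10.83 > 9.544 → NOT adequate.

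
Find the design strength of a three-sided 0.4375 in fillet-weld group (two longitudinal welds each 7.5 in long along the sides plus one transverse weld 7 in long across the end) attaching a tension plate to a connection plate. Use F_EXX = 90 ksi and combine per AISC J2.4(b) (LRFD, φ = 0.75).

φR_n ≈ 291 kip

t_e = 0.707 × 0.4375 = 0.3093 in.
R_nwl = 0.6 × 90 × 0.3093 × 15 = 250.5 kip (longitudinal, 2 welds).
R_nwt = 0.6 × 90 × 0.3093 × 7 = 116.9 kip (transverse, base value).
(i) R_nwl + R_nwt = 367.5 kip; (ii) 0.85 R_nwl + 1.5 R_nwt = 388.3 kip.
R_n = max = 388.3 kip [governs: (ii)]; φR_n = 291.3 kip.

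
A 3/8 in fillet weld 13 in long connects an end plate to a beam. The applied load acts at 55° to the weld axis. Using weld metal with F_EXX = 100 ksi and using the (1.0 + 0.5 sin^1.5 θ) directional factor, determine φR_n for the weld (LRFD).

t_e = 0.707 × 0.375 = 0.2651 in; A_we = 0.2651 × 13 = 3.447 in².
Directional factor: 1.0 + 0.5 sin^1.5(55°) = 1.371.
F_nw = 0.6 × 100 × 1.371 = 82.24 ksi.
φR_n = 0.75 × 82.24 × 3.447 = 212.6 kips.

φR_n ≈ 213 kips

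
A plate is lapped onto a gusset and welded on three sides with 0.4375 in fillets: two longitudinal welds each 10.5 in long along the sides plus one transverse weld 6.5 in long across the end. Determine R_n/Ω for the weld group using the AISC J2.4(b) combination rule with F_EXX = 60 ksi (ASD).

R_n/Ω ≈ 154 kips

t_e = 0.707 × 0.4375 = 0.3093 in.
R_nwl = 0.6 × 60 × 0.3093 × 21 = 233.8 kips (longitudinal, 2 welds).
R_nwt = 0.6 × 60 × 0.3093 × 6.5 = 72.38 kips (transverse, base value).
(i) R_nwl + R_nwt = 306.2 kips; (ii) 0.85 R_nwl + 1.5 R_nwt = 307.3 kips.
R_n = max = 307.3 kips [governs: (ii)]; R_n/Ω = 153.7 kips.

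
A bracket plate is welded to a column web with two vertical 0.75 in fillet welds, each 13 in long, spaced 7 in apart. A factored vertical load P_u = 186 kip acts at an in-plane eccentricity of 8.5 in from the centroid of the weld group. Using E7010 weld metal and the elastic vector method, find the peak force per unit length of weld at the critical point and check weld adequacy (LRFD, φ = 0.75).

E70XX → F_EXX = 70 ksi.
Total weld length L_w = 26 in. Treat welds as unit-width lines.
Polar moment about centroid: J = 2[d³/12 + d(b/2)²] = 2[13³/12 + 13×3.5²] = 684.7 in³.
Direct shear f_v = P/L_w = 186 / 26 = 7.154 kip/in (vertical).
Torsion M = P·e = 186 × 8.5 = 1581 kip·in.
Critical point at (x, y) = (3.5, 6.5) from centroid. f_tx = M·y/J = 15.01 kip/in; f_ty = M·x/J = 8.082 kip/in.
Resultant f_max = √[f_tx² + (f_v + f_ty)²] = √[15.01² + (7.154 + 8.082)²] = 21.39 kip/in.
Capacity per unit length: φr_n = 0.75 × 0.6 × 70 × (0.707 × 0.75) = 16.7 kip/in.
21.39 > 16.7 → NOT adequate.

f_max ≈ 21.4 kip/in; NOT adequate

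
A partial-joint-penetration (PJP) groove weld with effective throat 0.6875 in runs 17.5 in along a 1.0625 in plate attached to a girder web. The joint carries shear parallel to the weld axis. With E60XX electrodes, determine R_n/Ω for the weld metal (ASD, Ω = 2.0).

R_n/Ω ≈ 217 kips

E60XX → F_EXX = 60 ksi.
Effective throat (given) t_e = 0.6875 in.
A_we = 0.6875 × 17.5 = 12.03 in².
F_nw = 0.6 F_EXX = 36 ksi.
R_n/Ω = (36 × 12.03) / 2.0 = 216.6 kips.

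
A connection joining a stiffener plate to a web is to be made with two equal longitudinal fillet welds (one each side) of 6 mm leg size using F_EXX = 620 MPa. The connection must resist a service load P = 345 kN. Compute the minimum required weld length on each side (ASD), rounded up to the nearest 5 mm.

Throat t_e = 0.707 × 6 = 4.242 mm.
r_n/Ω = (0.6 × 620 × 4.242) / 2.0 = 789 N/mm = 0.789 kN/mm.
L_req = P / (r_n/Ω) = 345 / 0.789 = 437.3 mm total.
Per side: 437.3 / 2 = 218.6 mm.
Round up → use L = 220 mm on each side.

L = 220 mm on each side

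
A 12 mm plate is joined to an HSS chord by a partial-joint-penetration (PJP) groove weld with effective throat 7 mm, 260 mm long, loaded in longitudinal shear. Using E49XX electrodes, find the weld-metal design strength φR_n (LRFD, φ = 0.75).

φR_n ≈ 401 kN

E49XX → F_EXX = 490 MPa.
Effective throat (given) t_e = 7 mm.
A_we = 7 × 260 = 1820 mm².
F_nw = 0.6 F_EXX = 294 MPa.
φR_n = 0.75 × 294 × 1820 × 10⁻³ = 401.3 kN.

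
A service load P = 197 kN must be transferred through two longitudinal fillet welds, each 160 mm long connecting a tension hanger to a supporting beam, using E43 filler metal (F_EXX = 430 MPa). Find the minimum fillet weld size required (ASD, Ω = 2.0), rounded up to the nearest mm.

Total weld length L = 320 mm.
Required throat t_e = P × Ω / (0.6 F_EXX × L) = 197 × 2.0 / (0.6 × 430 × 320 × 10⁻³) = 4.772 mm.
Required leg w = t_e / 0.707 = 6.75 mm → use 7 mm.

w = 7 mm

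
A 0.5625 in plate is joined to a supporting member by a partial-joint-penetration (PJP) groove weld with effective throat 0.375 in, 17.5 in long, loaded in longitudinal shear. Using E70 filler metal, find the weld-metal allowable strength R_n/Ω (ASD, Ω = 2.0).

E70XX → F_EXX = 70 ksi.
Effective throat (given) t_e = 0.375 in.
A_we = 0.375 × 17.5 = 6.562 in².
F_nw = 0.6 F_EXX = 42 ksi.
R_n/Ω = (42 × 6.562) / 2.0 = 137.8 kips.

R_n/Ω ≈ 138 kips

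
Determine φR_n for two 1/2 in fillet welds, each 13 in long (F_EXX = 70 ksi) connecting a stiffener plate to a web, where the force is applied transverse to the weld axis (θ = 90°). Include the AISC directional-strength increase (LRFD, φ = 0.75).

t_e = 0.707 × 0.5 = 0.3535 in; A_we = 0.3535 × 26 = 9.191 in².
Directional factor: 1.0 + 0.5 sin^1.5(90°) = 1.5.
F_nw = 0.6 × 70 × 1.5 = 63 ksi.
φR_n = 0.75 × 63 × 9.191 = 434.3 kips.

φR_n ≈ 434 kips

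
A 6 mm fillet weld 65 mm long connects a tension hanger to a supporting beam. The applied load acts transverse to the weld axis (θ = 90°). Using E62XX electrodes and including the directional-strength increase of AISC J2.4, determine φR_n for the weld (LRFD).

E62XX → F_EXX = 620 MPa.
t_e = 0.707 × 6 = 4.242 mm; A_we = 4.242 × 65 = 275.7 mm².
Directional factor: 1.0 + 0.5 sin^1.5(90°) = 1.5.
F_nw = 0.6 × 620 × 1.5 = 558 MPa.
φR_n = 0.75 × 558 × 275.7 × 10⁻³ = 115.4 kN.

φR_n ≈ 115 kN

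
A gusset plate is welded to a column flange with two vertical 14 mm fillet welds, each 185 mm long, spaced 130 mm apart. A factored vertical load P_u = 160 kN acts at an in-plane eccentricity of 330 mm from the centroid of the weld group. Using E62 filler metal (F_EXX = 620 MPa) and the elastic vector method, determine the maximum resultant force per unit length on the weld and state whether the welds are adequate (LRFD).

Total weld length L_w = 370 mm. Treat welds as unit-width lines.
Polar moment about centroid: J = 2[d³/12 + d(b/2)²] = 2[185³/12 + 185×65²] = 2619000 mm³.
Direct shear f_v = P/L_w = 160×10³ / 370 = 432.4 N/mm (vertical).
Torsion M = P·e = 160×10³ × 330 = 52800000 N·mm.
Critical point at (x, y) = (65, 92.5) from centroid. f_tx = M·y/J = 1865 N/mm; f_ty = M·x/J = 1311 N/mm.
Resultant f_max = √[f_tx² + (f_v + f_ty)²] = √[1865² + (432.4 + 1311)²] = 2553 N/mm.
Capacity per unit length: φr_n = 0.75 × 0.6 × 620 × (0.707 × 14) = 2762 N/mm.
2553 ≤ 2762 → adequate.

f_max ≈ 2550 N/mm; adequate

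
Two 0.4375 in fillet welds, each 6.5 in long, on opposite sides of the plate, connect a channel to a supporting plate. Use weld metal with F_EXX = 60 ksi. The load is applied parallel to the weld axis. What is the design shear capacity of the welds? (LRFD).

Effective throat t_e = 0.707 × 0.4375 = 0.3093 in.
Total length L = 13 in; A_we = 0.3093 × 13 = 4.021 in².
F_nw = 0.6 F_EXX = 0.6 × 60 = 36 ksi.
φR_n = 0.75 × 36 × 4.021 = 108.6 kips.

φR_n ≈ 109 kips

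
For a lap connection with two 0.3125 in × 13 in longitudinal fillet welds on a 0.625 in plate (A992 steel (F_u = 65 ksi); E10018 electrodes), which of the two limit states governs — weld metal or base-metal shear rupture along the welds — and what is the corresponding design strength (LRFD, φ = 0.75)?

E100XX → F_EXX = 100 ksi.
t_e = 0.707 × 0.3125 = 0.2209 in; L = 26 in.
Weld metal: φR_n = 0.75 × 0.6 × 100 × 0.2209 × 26 = 258.5 kips.
Base metal (shear rupture): φR_n = 0.75 × 0.6 × 65 × 0.625 × 26 = 475.3 kips.
Governing: weld metal.

φR_n ≈ 258 kips (weld metal governs)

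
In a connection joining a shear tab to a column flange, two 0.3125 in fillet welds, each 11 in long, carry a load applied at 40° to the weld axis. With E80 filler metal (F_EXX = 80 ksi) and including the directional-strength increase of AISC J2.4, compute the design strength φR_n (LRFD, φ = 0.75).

φR_n ≈ 220 kip

t_e = 0.707 × 0.3125 = 0.2209 in; A_we = 0.2209 × 22 = 4.861 in².
Directional factor: 1.0 + 0.5 sin^1.5(40°) = 1.258.
F_nw = 0.6 × 80 × 1.258 = 60.37 ksi.
φR_n = 0.75 × 60.37 × 4.861 = 220.1 kip.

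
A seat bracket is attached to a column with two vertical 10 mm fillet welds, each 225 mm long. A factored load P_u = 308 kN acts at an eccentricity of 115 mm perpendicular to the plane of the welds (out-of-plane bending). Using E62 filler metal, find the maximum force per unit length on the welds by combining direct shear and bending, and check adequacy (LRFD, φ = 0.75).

f_max ≈ 2210 N/mm; NOT adequate

E62XX → F_EXX = 620 MPa.
L_w = 2 × 225 = 450 mm; section modulus (unit throat) S = 2 × L²/6 = 16880 mm².
Direct shear f_v = P/L_w = 308×10³/450 = 684.4 N/mm.
Moment M = P × e = 308×10³ × 115 = 35420000 N·mm; bending f_b = M/S = 2099 N/mm.
f_max = √(f_v² + f_b²) = √(684.4² + 2099²) = 2208 N/mm.
φr_n = 0.75 × 0.6 × 620 × (0.707 × 10) = 1973 N/mm → NOT adequate.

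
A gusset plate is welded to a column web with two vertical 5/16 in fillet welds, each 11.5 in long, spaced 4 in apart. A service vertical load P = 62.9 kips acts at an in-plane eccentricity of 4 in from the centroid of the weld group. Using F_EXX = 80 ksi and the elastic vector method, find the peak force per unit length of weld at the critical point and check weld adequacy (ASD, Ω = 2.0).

f_max ≈ 5.92 kip/in; NOT adequate

Total weld length L_w = 23 in. Treat welds as unit-width lines.
Polar moment about centroid: J = 2[d³/12 + d(b/2)²] = 2[11.5³/12 + 11.5×2²] = 345.5 in³.
Direct shear f_v = P/L_w = 62.9 / 23 = 2.735 kip/in (vertical).
Torsion M = P·e = 62.9 × 4 = 251.6 kip·in.
Critical point at (x, y) = (2, 5.75) from centroid. f_tx = M·y/J = 4.188 kip/in; f_ty = M·x/J = 1.457 kip/in.
Resultant f_max = √[f_tx² + (f_v + f_ty)²] = √[4.188² + (2.735 + 1.457)²] = 5.925 kip/in.
Capacity per unit length: r_n/Ω = (1/2.0) × 0.6 × 80 × (0.707 × 0.3125) = 5.302 kip/in.
5.925 > 5.302 → NOT adequate.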